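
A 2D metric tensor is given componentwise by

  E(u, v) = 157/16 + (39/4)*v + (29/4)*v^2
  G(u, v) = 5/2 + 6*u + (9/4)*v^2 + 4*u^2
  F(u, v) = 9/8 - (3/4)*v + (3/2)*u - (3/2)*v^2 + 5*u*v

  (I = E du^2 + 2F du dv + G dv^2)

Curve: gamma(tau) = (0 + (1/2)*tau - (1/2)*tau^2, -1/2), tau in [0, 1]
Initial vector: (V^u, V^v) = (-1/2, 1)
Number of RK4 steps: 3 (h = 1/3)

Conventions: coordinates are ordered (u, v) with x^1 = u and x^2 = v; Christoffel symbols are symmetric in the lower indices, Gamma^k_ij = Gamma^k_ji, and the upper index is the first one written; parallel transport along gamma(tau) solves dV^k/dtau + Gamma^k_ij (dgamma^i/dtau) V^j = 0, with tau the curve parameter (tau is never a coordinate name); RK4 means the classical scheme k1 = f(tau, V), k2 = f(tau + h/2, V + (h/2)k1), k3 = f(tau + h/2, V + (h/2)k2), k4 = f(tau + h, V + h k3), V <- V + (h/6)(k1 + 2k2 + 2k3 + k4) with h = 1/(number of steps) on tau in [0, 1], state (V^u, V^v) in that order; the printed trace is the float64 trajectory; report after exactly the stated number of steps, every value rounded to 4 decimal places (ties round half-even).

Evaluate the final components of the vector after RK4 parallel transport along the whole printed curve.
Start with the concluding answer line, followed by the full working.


Answer: V^u = -0.5000, V^v = 1.0000

gamma'(tau) = (1/2 - tau, 0); f(tau, V)^k = -Gamma^k_ij(gamma(tau)) gamma'^i(tau) V^j; h = 1/3; intermediate values shown to 6 dp
curve data and Christoffel symbols at the stage parameters:
  tau = 0.000000: gamma = (0.000000, -0.500000), gamma' = (0.500000, 0.000000); Gamma_uuu = 0.130435, Gamma_uuv = 0.023349, Gamma_uvv = -0.289855, Gamma_vuu = -0.782609, Gamma_vuv = 0.971014, Gamma_vvv = -0.260870
  tau = 0.166667: gamma = (0.069444, -0.500000), gamma' = (0.333333, 0.000000); Gamma_uuu = 0.105554, Gamma_uuv = 0.040586, Gamma_uvv = -0.286265, Gamma_vuu = -0.674988, Gamma_vuv = 0.924676, Gamma_vvv = -0.235198
  tau = 0.333333: gamma = (0.111111, -0.500000), gamma' = (0.166667, 0.000000); Gamma_uuu = 0.093199, Gamma_uuv = 0.050288, Gamma_uvv = -0.283581, Gamma_vuu = -0.620474, Gamma_vuv = 0.898085, Gamma_vvv = -0.221641
  tau = 0.500000: gamma = (0.125000, -0.500000), gamma' = (0.000000, 0.000000); Gamma_uuu = 0.089441, Gamma_uuv = 0.053416, Gamma_uvv = -0.282609, Gamma_vuu = -0.603727, Gamma_vuv = 0.889441, Gamma_vvv = -0.217391
  tau = 0.666667: gamma = (0.111111, -0.500000), gamma' = (-0.166667, 0.000000); Gamma_uuu = 0.093199, Gamma_uuv = 0.050288, Gamma_uvv = -0.283581, Gamma_vuu = -0.620474, Gamma_vuv = 0.898085, Gamma_vvv = -0.221641
  tau = 0.833333: gamma = (0.069444, -0.500000), gamma' = (-0.333333, 0.000000); Gamma_uuu = 0.105554, Gamma_uuv = 0.040586, Gamma_uvv = -0.286265, Gamma_vuu = -0.674988, Gamma_vuv = 0.924676, Gamma_vvv = -0.235198
  tau = 1.000000: gamma = (0.000000, -0.500000), gamma' = (-0.500000, 0.000000); Gamma_uuu = 0.130435, Gamma_uuv = 0.023349, Gamma_uvv = -0.289855, Gamma_vuu = -0.782609, Gamma_vuv = 0.971014, Gamma_vvv = -0.260870
step 0: V^u = -0.5000, V^v = 1.0000
step 1: k1 = (0.020934, -0.681159), k2 = (0.005477, -0.384946), k3 = (0.004900, -0.400743), k4 = (0.000480, -0.181224); V <- V + (h/6)(k1 + 2k2 + 2k3 + k4): V^u = -0.4977, V^v = 0.8648
step 2: k1 = (0.000482, -0.180907), k2 = (0.000000, 0.000000), k3 = (0.000000, 0.000000), k4 = (-0.000482, 0.180907); V <- V + (h/6)(k1 + 2k2 + 2k3 + k4): V^u = -0.4977, V^v = 0.8648
step 3: k1 = (-0.000482, 0.180907), k2 = (-0.005405, 0.387833), k3 = (-0.004968, 0.398647), k4 = (-0.020916, 0.679761); V <- V + (h/6)(k1 + 2k2 + 2k3 + k4): V^u = -0.5000, V^v = 1.0000


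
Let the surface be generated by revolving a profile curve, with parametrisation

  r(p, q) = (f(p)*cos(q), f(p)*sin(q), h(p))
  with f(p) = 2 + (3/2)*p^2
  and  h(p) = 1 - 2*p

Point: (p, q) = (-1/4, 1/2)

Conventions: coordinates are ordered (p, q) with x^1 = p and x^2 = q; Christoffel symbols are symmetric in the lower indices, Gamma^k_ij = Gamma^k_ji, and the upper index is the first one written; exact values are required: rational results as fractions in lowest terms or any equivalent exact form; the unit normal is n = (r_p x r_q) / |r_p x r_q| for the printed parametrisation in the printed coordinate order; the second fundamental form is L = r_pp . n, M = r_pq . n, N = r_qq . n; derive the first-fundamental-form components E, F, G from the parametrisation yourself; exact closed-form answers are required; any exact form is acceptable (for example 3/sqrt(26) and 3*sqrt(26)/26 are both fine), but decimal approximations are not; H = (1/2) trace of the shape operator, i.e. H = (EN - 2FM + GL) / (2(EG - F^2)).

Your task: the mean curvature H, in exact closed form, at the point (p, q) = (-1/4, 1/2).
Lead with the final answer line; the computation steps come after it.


Answer: H = 3520*sqrt(73)/357043

f = 67/32, f' = -3/4, f'' = 3, h' = -2, h'' = 0
E = 73/16, F = 0, G = 4489/1024; answer radicand W^2 = 73/16
unnormalised second-form numerators: l = 6, m = 0, n = -67/16; L = l/sqrt(73/16), and similarly M = m/sqrt(W^2), N = n/sqrt(W^2)
H = (E*n - 2*F*m + G*l) / (2*(EG - F^2)*sqrt(W^2)); E*n - 2*F*m + G*l = 3685/512, EG - F^2 = 327697/16384, so H = (880/4891)/sqrt(73/16)


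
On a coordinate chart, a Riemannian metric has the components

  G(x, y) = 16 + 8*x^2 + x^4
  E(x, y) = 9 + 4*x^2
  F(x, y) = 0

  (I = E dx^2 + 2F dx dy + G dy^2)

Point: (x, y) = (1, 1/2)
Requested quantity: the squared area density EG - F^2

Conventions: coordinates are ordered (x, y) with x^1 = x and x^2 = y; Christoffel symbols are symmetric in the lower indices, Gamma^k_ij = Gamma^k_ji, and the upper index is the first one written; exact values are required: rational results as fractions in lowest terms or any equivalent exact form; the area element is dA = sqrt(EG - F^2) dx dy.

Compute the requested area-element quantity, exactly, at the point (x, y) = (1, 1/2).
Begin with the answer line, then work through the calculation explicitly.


Answer: EG - F^2 = 325

E = 13, F = 0, G = 25; EG - F^2 = 325


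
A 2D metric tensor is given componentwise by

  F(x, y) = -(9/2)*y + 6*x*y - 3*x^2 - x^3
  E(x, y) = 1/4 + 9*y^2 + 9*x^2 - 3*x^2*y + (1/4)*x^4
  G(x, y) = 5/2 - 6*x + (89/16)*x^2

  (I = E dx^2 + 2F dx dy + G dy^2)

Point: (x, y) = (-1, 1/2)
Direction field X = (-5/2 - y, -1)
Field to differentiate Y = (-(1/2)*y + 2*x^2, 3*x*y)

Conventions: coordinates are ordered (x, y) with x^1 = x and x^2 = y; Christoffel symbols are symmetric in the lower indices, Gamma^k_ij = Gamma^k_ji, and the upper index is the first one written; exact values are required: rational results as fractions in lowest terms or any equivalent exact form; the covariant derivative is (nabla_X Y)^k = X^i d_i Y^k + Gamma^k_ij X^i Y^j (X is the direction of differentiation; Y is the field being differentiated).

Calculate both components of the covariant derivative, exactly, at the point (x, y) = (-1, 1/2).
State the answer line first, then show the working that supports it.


Answer: (nabla_X Y)^x = 781105/46888, (nabla_X Y)^y = -50411/23444

E = 41/4, F = -29/4, G = 225/16 at the point
E_x = -16, E_y = 6, F_x = 6, F_y = -21/2, G_x = -137/8, G_y = 0
EG - F^2 = 5861/64;  g^inv = (64/5861) * [[225/16, 29/4], [29/4, 41/4]]
first-kind symbols [ij,l] = (1/2)(d_i g_jl + d_j g_il - d_l g_ij): [xx,x] = E_x/2 = -8, [xx,y] = F_x - E_y/2 = 3, [xy,x] = E_y/2 = 3, [xy,y] = G_x/2 = -137/16, [yy,x] = F_y - G_x/2 = -31/16, [yy,y] = G_y/2 = 0
Gamma^x_ij = (G*[ij,x] - F*[ij,y])/(EG - F^2), Gamma^y_ij = (E*[ij,y] - F*[ij,x])/(EG - F^2)
Gamma_xxx = -5808/5861, Gamma_xxy = -1273/5861, Gamma_xyy = -6975/23444, Gamma_yxx = -1744/5861, Gamma_yxy = -4225/5861, Gamma_yyy = -899/5861
X = (-3, -1), Y = (7/4, -3/2) at the point


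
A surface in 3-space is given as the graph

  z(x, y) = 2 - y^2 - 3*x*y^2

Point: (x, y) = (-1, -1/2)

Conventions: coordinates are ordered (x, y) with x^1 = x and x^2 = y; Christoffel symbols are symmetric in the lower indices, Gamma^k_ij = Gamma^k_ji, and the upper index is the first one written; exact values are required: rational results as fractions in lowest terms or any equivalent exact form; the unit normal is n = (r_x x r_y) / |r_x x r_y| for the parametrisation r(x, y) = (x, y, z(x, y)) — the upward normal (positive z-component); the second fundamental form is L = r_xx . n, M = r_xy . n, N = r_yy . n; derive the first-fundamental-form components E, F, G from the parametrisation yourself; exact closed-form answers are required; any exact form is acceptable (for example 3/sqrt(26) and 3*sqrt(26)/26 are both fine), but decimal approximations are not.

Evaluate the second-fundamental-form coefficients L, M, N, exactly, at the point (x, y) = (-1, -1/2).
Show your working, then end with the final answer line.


z_x = -3/4, z_y = -2, z_xx = 0, z_xy = 3, z_yy = 4
E = 25/16, F = 3/2, G = 5; answer radicand W^2 = 89/16
unnormalised second-form numerators: l = 0, m = 3, n = 4; L = l/sqrt(89/16), and similarly M = m/sqrt(W^2), N = n/sqrt(W^2)

Answer: L = 0, M = 12*sqrt(89)/89, N = 16*sqrt(89)/89


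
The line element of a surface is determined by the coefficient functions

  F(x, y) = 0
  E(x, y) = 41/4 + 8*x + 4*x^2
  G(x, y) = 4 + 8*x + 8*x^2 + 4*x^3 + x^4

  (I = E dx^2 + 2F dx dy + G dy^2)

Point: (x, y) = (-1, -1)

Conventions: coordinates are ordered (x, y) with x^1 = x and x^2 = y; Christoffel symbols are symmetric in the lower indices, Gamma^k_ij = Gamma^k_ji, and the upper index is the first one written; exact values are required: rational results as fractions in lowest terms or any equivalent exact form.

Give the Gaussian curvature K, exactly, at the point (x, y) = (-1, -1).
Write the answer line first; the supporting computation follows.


Answer: K = -8/25

E = 25/4, F = 0, G = 1, EG - F^2 = 25/4 at the point
E_x = 0, E_y = 0, F_x = 0, F_y = 0, G_x = 0, G_y = 0
E_yy = 0, F_xy = 0, G_xx = 4
Evaluate Brioschi's two determinant matrices M1, M2 and divide by (EG - F^2)^2.
M1 = [[-E_yy/2 + F_xy - G_xx/2, E_x/2, F_x - E_y/2], [F_y - G_x/2, E, F], [G_y/2, F, G]] = [[-2, 0, 0], [0, 25/4, 0], [0, 0, 1]]; det M1 = -25/2
M2 = [[0, E_y/2, G_x/2], [E_y/2, E, F], [G_x/2, F, G]] = [[0, 0, 0], [0, 25/4, 0], [0, 0, 1]]; det M2 = 0
det M1 - det M2 = -25/2; K = -25/2 / (25/4)^2 = -8/25


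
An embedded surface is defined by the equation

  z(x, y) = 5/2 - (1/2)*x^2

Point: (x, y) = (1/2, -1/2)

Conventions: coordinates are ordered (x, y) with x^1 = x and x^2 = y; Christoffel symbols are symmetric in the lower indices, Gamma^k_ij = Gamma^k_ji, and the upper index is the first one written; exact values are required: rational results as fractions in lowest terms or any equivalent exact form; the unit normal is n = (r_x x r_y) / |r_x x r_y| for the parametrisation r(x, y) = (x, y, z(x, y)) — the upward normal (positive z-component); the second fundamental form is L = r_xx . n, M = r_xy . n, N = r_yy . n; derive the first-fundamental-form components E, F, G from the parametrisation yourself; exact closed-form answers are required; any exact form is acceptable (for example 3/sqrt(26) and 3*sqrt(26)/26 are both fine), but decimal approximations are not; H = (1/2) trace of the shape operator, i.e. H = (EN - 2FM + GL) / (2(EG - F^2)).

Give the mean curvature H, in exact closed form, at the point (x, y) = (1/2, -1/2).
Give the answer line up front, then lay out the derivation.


Answer: H = -4*sqrt(5)/25

z_x = -1/2, z_y = 0, z_xx = -1, z_xy = 0, z_yy = 0
E = 5/4, F = 0, G = 1; answer radicand W^2 = 5/4
unnormalised second-form numerators: l = -1, m = 0, n = 0; L = l/sqrt(5/4), and similarly M = m/sqrt(W^2), N = n/sqrt(W^2)
H = (E*n - 2*F*m + G*l) / (2*(EG - F^2)*sqrt(W^2)); E*n - 2*F*m + G*l = -1, EG - F^2 = 5/4, so H = (-2/5)/sqrt(5/4)


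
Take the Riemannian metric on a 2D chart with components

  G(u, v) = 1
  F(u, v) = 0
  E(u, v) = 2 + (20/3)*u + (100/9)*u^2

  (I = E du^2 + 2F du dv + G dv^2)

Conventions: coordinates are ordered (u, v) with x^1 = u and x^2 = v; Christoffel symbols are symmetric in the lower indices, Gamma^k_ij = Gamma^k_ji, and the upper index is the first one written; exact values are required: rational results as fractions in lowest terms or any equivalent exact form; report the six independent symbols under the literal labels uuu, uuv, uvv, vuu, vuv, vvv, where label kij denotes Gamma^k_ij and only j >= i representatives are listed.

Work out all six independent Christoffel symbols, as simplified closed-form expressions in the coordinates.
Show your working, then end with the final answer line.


E = 2 + (20/3)*u + (100/9)*u^2; F = 0; G = 1
Gamma^k_ij = (1/2) g^{kl} (d_i g_jl + d_j g_il - d_l g_ij), with g^inv = (1/(EG-F^2)) [[G, -F], [-F, E]]
first partials: E_u = 20/3 + (200/9)*u, E_v = 0, F_u = 0, F_v = 0, G_u = 0, G_v = 0
D = EG - F^2 = 2 + (20/3)*u + (100/9)*u^2
expanded: Gamma^u_uu = (G E_u - 2F F_u + F E_v)/(2D), Gamma^u_uv = (G E_v - F G_u)/(2D), Gamma^u_vv = (2G F_v - G G_u - F G_v)/(2D), Gamma^v_uu = (2E F_u - E E_v - F E_u)/(2D), Gamma^v_uv = (E G_u - F E_v)/(2D), Gamma^v_vv = (E G_v - 2F F_v + F G_u)/(2D); substitute and cancel common factors

Answer: Gamma_uuu = (50*u + 15)/(50*u^2 + 30*u + 9), Gamma_uuv = 0, Gamma_uvv = 0, Gamma_vuu = 0, Gamma_vuv = 0, Gamma_vvv = 0


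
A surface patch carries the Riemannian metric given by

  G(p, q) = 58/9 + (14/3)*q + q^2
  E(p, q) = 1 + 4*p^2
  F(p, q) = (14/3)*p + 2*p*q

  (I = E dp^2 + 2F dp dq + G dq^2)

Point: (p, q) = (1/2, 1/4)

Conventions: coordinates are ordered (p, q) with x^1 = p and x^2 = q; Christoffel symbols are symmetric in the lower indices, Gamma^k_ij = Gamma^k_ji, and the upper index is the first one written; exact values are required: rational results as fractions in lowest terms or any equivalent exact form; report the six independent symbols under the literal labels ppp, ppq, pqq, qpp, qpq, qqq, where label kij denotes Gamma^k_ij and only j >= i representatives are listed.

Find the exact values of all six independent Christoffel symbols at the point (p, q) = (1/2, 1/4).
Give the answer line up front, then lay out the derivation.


Answer: Gamma_ppp = 288/1249, Gamma_ppq = 0, Gamma_pqq = 144/1249, Gamma_qpp = 744/1249, Gamma_qpq = 0, Gamma_qqq = 372/1249

E = 2, F = 31/12, G = 1105/144 at the point
E_p = 4, E_q = 0, F_p = 31/6, F_q = 1, G_p = 0, G_q = 31/6
EG - F^2 = 1249/144;  g^inv = (144/1249) * [[1105/144, -31/12], [-31/12, 2]]
first-kind symbols [ij,l] = (1/2)(d_i g_jl + d_j g_il - d_l g_ij): [pp,p] = E_p/2 = 2, [pp,q] = F_p - E_q/2 = 31/6, [pq,p] = E_q/2 = 0, [pq,q] = G_p/2 = 0, [qq,p] = F_q - G_p/2 = 1, [qq,q] = G_q/2 = 31/12
Gamma^p_ij = (G*[ij,p] - F*[ij,q])/(EG - F^2), Gamma^q_ij = (E*[ij,q] - F*[ij,p])/(EG - F^2)


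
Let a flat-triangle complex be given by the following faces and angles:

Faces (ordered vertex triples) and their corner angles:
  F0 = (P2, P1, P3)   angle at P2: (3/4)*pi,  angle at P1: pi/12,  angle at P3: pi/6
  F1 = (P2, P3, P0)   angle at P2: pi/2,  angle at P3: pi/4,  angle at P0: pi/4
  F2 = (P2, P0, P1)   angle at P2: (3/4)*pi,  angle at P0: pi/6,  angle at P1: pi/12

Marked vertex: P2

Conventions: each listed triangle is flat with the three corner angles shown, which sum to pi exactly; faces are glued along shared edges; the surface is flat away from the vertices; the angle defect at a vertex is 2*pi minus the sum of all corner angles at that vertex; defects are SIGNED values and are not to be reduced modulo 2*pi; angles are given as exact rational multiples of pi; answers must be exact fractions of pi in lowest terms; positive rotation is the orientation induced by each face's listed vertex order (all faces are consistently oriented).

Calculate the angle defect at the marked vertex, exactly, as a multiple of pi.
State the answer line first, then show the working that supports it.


Answer: defect(P2) = 0

Sum of corner angles at P2: 2*pi
defect = 2*pi - 2*pi


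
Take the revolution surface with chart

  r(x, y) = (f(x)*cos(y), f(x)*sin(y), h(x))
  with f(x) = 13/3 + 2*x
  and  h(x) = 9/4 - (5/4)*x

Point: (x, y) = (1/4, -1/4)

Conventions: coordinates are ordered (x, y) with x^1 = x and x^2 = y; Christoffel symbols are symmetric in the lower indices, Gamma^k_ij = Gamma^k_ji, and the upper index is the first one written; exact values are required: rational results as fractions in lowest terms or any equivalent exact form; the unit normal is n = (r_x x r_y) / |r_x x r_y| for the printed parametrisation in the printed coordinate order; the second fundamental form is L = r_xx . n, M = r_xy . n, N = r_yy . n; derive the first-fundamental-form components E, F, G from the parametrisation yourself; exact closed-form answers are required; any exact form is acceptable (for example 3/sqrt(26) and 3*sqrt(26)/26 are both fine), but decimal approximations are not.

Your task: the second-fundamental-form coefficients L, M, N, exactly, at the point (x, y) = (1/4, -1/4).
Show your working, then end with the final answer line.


f = 29/6, f' = 2, f'' = 0, h' = -5/4, h'' = 0
E = 89/16, F = 0, G = 841/36; answer radicand W^2 = 89/16
unnormalised second-form numerators: l = 0, m = 0, n = -145/24; L = l/sqrt(89/16), and similarly M = m/sqrt(W^2), N = n/sqrt(W^2)

Answer: L = 0, M = 0, N = -145*sqrt(89)/534


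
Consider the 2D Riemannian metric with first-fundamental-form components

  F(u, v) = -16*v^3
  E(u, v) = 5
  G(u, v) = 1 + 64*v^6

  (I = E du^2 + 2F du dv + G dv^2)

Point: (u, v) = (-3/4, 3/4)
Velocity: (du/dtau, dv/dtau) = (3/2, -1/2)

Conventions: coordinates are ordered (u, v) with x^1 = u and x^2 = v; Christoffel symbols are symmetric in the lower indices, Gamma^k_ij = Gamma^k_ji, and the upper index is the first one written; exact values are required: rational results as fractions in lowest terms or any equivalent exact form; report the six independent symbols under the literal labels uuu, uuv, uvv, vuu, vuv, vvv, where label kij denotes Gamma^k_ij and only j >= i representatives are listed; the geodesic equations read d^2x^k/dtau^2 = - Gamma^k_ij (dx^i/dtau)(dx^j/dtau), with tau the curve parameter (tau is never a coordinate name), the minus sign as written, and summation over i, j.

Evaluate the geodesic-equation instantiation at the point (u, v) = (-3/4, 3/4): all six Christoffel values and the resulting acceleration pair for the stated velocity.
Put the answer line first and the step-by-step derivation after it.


Answer: Gamma_uuu = 0, Gamma_uuv = 0, Gamma_uvv = -1728/1049, Gamma_vuu = 0, Gamma_vuv = 0, Gamma_vvv = 2916/1049; accelerations (d^2u/dtau^2, d^2v/dtau^2) = (432/1049, -729/1049)

E = 5, F = -27/4, G = 793/64 at the point
E_u = 0, E_v = 0, F_u = 0, F_v = -27, G_u = 0, G_v = 729/8
EG - F^2 = 1049/64;  g^inv = (64/1049) * [[793/64, 27/4], [27/4, 5]]
first-kind symbols [ij,l] = (1/2)(d_i g_jl + d_j g_il - d_l g_ij): [uu,u] = E_u/2 = 0, [uu,v] = F_u - E_v/2 = 0, [uv,u] = E_v/2 = 0, [uv,v] = G_u/2 = 0, [vv,u] = F_v - G_u/2 = -27, [vv,v] = G_v/2 = 729/16
Gamma^u_ij = (G*[ij,u] - F*[ij,v])/(EG - F^2), Gamma^v_ij = (E*[ij,v] - F*[ij,u])/(EG - F^2)
Gamma_uuu = 0, Gamma_uuv = 0, Gamma_uvv = -1728/1049, Gamma_vuu = 0, Gamma_vuv = 0, Gamma_vvv = 2916/1049
d^2u/dtau^2 = -(Gamma_uuu*(3/2)^2 + 2*Gamma_uuv*(3/2)*(-1/2) + Gamma_uvv*(-1/2)^2) = 432/1049
d^2v/dtau^2 = -(Gamma_vuu*(3/2)^2 + 2*Gamma_vuv*(3/2)*(-1/2) + Gamma_vvv*(-1/2)^2) = -729/1049


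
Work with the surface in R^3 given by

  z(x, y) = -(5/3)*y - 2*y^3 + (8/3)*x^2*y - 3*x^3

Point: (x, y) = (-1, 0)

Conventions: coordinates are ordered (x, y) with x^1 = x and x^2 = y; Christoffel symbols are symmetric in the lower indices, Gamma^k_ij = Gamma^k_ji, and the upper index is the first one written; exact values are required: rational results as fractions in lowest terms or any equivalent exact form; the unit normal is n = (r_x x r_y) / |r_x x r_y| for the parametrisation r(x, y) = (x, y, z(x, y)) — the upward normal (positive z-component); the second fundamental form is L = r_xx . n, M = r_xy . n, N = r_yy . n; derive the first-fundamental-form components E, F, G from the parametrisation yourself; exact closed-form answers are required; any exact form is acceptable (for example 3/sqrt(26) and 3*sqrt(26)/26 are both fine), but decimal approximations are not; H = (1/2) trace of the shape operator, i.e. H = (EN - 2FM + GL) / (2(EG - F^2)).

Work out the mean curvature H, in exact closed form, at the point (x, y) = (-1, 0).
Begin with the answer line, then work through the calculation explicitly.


Answer: H = -30*sqrt(83)/6889

z_x = -9, z_y = 1, z_xx = 18, z_xy = -16/3, z_yy = 0
E = 82, F = -9, G = 2; answer radicand W^2 = 83
unnormalised second-form numerators: l = 18, m = -16/3, n = 0; L = l/sqrt(83), and similarly M = m/sqrt(W^2), N = n/sqrt(W^2)
H = (E*n - 2*F*m + G*l) / (2*(EG - F^2)*sqrt(W^2)); E*n - 2*F*m + G*l = -60, EG - F^2 = 83, so H = (-30/83)/sqrt(83)


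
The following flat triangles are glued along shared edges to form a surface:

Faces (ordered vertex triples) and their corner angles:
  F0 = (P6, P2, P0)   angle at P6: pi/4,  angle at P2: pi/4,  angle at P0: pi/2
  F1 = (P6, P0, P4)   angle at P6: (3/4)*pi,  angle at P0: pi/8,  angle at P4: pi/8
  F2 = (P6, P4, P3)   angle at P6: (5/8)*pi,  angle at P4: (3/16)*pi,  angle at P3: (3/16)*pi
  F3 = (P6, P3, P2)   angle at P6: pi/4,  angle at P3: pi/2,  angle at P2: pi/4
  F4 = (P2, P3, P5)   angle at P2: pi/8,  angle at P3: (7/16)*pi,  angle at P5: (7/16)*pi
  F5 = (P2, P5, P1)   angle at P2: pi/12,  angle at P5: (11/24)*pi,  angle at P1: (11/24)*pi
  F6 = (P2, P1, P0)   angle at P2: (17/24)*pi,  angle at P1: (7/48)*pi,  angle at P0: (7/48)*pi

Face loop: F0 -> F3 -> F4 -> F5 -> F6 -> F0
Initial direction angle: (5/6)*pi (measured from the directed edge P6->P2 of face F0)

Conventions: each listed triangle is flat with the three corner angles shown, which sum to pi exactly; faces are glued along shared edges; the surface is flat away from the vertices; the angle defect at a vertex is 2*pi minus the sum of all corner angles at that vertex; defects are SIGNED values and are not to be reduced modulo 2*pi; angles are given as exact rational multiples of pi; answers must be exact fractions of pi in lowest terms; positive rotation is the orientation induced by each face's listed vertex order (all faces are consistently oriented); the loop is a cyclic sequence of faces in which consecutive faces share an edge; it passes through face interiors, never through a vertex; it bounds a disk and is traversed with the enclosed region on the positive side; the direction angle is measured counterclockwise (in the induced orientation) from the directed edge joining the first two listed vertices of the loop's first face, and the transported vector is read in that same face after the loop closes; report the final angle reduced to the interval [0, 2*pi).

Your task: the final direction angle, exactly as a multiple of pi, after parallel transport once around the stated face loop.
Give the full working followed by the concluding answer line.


enclosed vertex P2: corner angles sum to (17/12)*pi, defect = 2*pi - (17/12)*pi = (7/12)*pi
final direction = starting direction + enclosed defect total, reduced mod 2*pi (induced orientation)
final angle = (5/6)*pi + (7/12)*pi = (17/12)*pi (mod 2*pi)

Answer: final direction angle = (17/12)*pi


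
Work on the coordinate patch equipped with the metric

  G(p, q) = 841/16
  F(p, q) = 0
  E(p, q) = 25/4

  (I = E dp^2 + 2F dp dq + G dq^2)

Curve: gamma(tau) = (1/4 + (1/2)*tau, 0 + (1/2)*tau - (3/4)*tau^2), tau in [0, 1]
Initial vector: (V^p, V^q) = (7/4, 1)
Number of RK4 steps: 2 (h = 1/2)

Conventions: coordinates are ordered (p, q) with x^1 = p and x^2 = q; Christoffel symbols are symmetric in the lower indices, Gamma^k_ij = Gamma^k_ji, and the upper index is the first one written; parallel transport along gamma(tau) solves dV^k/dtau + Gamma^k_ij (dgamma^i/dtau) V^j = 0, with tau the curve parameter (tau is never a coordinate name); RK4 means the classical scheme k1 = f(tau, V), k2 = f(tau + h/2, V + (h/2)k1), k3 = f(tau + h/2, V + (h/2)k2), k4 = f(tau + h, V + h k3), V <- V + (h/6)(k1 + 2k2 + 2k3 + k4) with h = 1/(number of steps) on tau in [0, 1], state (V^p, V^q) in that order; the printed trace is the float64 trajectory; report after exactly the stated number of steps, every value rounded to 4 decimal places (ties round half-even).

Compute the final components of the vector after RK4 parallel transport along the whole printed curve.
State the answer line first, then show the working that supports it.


Answer: V^p = 1.7500, V^q = 1.0000

gamma'(tau) = (1/2, 1/2 - (3/2)*tau); f(tau, V)^k = -Gamma^k_ij(gamma(tau)) gamma'^i(tau) V^j; h = 1/2; intermediate values shown to 6 dp
curve data and Christoffel symbols at the stage parameters:
  tau = 0.000000: gamma = (0.250000, 0.000000), gamma' = (0.500000, 0.500000); Gamma_ppp = 0.000000, Gamma_ppq = 0.000000, Gamma_pqq = 0.000000, Gamma_qpp = 0.000000, Gamma_qpq = 0.000000, Gamma_qqq = 0.000000
  tau = 0.250000: gamma = (0.375000, 0.078125), gamma' = (0.500000, 0.125000); Gamma_ppp = 0.000000, Gamma_ppq = 0.000000, Gamma_pqq = 0.000000, Gamma_qpp = 0.000000, Gamma_qpq = 0.000000, Gamma_qqq = 0.000000
  tau = 0.500000: gamma = (0.500000, 0.062500), gamma' = (0.500000, -0.250000); Gamma_ppp = 0.000000, Gamma_ppq = 0.000000, Gamma_pqq = 0.000000, Gamma_qpp = 0.000000, Gamma_qpq = 0.000000, Gamma_qqq = 0.000000
  tau = 0.750000: gamma = (0.625000, -0.046875), gamma' = (0.500000, -0.625000); Gamma_ppp = 0.000000, Gamma_ppq = 0.000000, Gamma_pqq = 0.000000, Gamma_qpp = 0.000000, Gamma_qpq = 0.000000, Gamma_qqq = 0.000000
  tau = 1.000000: gamma = (0.750000, -0.250000), gamma' = (0.500000, -1.000000); Gamma_ppp = 0.000000, Gamma_ppq = 0.000000, Gamma_pqq = 0.000000, Gamma_qpp = 0.000000, Gamma_qpq = 0.000000, Gamma_qqq = 0.000000
step 0: V^p = 1.7500, V^q = 1.0000
step 1: k1 = (0.000000, 0.000000), k2 = (0.000000, 0.000000), k3 = (0.000000, 0.000000), k4 = (0.000000, 0.000000); V <- V + (h/6)(k1 + 2k2 + 2k3 + k4): V^p = 1.7500, V^q = 1.0000
step 2: k1 = (0.000000, 0.000000), k2 = (0.000000, 0.000000), k3 = (0.000000, 0.000000), k4 = (0.000000, 0.000000); V <- V + (h/6)(k1 + 2k2 + 2k3 + k4): V^p = 1.7500, V^q = 1.0000


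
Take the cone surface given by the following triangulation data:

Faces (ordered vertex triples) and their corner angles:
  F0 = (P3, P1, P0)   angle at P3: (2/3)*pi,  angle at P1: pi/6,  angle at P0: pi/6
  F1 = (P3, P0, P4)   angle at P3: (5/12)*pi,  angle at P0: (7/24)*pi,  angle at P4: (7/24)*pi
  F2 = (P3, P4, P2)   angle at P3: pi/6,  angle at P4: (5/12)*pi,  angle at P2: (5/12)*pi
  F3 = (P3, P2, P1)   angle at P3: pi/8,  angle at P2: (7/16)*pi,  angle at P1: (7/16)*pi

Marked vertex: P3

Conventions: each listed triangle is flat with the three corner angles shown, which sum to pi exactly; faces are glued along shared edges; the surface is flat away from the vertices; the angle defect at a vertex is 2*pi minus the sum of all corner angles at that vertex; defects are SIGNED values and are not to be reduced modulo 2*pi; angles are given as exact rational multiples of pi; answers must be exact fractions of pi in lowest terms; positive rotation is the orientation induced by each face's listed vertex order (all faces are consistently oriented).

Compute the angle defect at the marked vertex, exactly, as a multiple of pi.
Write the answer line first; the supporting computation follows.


Answer: defect(P3) = (5/8)*pi

Sum of corner angles at P3: (11/8)*pi
defect = 2*pi - (11/8)*pi


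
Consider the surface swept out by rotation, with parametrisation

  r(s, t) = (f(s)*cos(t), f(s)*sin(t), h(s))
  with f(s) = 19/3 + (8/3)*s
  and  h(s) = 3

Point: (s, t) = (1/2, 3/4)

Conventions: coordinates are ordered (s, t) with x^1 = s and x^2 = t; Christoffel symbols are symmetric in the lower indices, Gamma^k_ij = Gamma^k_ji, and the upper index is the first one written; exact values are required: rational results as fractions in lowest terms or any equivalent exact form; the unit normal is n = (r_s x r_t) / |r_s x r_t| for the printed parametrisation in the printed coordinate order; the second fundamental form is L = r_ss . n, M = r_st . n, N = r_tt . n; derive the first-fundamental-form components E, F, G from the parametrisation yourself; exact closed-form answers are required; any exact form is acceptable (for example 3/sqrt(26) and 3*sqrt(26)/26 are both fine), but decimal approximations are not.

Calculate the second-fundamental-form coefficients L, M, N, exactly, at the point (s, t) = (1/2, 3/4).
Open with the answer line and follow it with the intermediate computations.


Answer: L = 0, M = 0, N = 0

f = 23/3, f' = 8/3, f'' = 0, h' = 0, h'' = 0
E = 64/9, F = 0, G = 529/9; answer radicand W^2 = 64/9
unnormalised second-form numerators: l = 0, m = 0, n = 0; L = l/sqrt(64/9), and similarly M = m/sqrt(W^2), N = n/sqrt(W^2)


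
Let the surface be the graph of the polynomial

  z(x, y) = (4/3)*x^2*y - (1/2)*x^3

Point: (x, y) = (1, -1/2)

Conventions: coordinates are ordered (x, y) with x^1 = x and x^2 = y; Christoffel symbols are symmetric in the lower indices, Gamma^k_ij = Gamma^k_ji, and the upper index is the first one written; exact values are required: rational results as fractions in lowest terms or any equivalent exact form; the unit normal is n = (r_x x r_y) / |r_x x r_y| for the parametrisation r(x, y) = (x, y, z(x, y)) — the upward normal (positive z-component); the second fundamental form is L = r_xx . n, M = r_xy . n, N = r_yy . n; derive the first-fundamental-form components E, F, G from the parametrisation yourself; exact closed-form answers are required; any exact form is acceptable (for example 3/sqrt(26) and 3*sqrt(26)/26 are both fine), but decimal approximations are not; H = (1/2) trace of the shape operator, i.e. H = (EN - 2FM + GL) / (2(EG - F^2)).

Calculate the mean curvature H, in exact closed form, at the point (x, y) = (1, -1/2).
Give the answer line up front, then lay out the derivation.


Answer: H = 876*sqrt(389)/151321

z_x = -17/6, z_y = 4/3, z_xx = -13/3, z_xy = 8/3, z_yy = 0
E = 325/36, F = -34/9, G = 25/9; answer radicand W^2 = 389/36
unnormalised second-form numerators: l = -13/3, m = 8/3, n = 0; L = l/sqrt(389/36), and similarly M = m/sqrt(W^2), N = n/sqrt(W^2)
H = (E*n - 2*F*m + G*l) / (2*(EG - F^2)*sqrt(W^2)); E*n - 2*F*m + G*l = 73/9, EG - F^2 = 389/36, so H = (146/389)/sqrt(389/36)


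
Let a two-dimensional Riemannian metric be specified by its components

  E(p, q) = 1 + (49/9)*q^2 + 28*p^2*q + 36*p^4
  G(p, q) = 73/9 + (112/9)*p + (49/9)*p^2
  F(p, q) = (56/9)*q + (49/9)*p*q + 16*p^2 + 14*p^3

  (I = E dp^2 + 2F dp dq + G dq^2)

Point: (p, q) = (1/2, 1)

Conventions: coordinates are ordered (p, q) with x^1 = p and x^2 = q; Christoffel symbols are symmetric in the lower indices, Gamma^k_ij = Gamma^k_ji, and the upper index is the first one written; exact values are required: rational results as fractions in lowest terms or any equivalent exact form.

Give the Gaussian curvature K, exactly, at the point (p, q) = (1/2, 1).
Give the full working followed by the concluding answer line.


E = 565/36, F = 529/36, G = 565/36, EG - F^2 = 547/18 at the point
E_p = 46, E_q = 161/9, F_p = 575/18, F_q = 161/18, G_p = 161/9, G_q = 0
E_qq = 98/9, F_pq = 49/9, G_pp = 98/9
Apply the Brioschi formula K = (det M1 - det M2)/(EG - F^2)^2 over the derivative matrices of E, F, G.
M1 = [[-E_qq/2 + F_pq - G_pp/2, E_p/2, F_p - E_q/2], [F_q - G_p/2, E, F], [G_q/2, F, G]] = [[-49/9, 23, 23], [0, 565/36, 529/36], [0, 529/36, 565/36]]; det M1 = -26803/162
M2 = [[0, E_q/2, G_p/2], [E_q/2, E, F], [G_p/2, F, G]] = [[0, 161/18, 161/18], [161/18, 565/36, 529/36], [161/18, 529/36, 565/36]]; det M2 = -25921/162
det M1 - det M2 = -49/9; K = -49/9 / (547/18)^2 = -1764/299209

Answer: K = -1764/299209


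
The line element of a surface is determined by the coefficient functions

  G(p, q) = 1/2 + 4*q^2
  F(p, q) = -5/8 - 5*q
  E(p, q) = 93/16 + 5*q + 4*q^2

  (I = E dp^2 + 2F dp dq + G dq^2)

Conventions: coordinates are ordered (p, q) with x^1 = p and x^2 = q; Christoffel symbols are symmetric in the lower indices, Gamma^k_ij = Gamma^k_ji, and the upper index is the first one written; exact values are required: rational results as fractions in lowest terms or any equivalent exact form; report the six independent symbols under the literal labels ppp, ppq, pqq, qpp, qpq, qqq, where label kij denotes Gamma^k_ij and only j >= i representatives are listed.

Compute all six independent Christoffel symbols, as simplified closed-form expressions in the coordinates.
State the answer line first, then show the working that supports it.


Answer: Gamma_ppp = (-1280*q^2 - 960*q - 100)/(1024*q^4 + 1280*q^3 + 16*q^2 - 240*q + 161), Gamma_ppq = (1024*q^3 + 640*q^2 + 128*q + 80)/(1024*q^4 + 1280*q^3 + 16*q^2 - 240*q + 161), Gamma_pqq = (160*q - 160)/(1024*q^4 + 1280*q^3 + 16*q^2 - 240*q + 161), Gamma_qpp = (-1024*q^3 - 1920*q^2 - 2288*q - 930)/(1024*q^4 + 1280*q^3 + 16*q^2 - 240*q + 161), Gamma_qpq = (1280*q^2 + 960*q + 100)/(1024*q^4 + 1280*q^3 + 16*q^2 - 240*q + 161), Gamma_qqq = (1024*q^3 + 1280*q^2 - 112*q - 200)/(1024*q^4 + 1280*q^3 + 16*q^2 - 240*q + 161)

E = 93/16 + 5*q + 4*q^2; F = -5/8 - 5*q; G = 1/2 + 4*q^2
Gamma^k_ij = (1/2) g^{kl} (d_i g_jl + d_j g_il - d_l g_ij), with g^inv = (1/(EG-F^2)) [[G, -F], [-F, E]]
first partials: E_p = 0, E_q = 5 + 8*q, F_p = 0, F_q = -5, G_p = 0, G_q = 8*q
D = EG - F^2 = 161/64 - (15/4)*q + (1/4)*q^2 + 20*q^3 + 16*q^4
expanded: Gamma^p_pp = (G E_p - 2F F_p + F E_q)/(2D), Gamma^p_pq = (G E_q - F G_p)/(2D), Gamma^p_qq = (2G F_q - G G_p - F G_q)/(2D), Gamma^q_pp = (2E F_p - E E_q - F E_p)/(2D), Gamma^q_pq = (E G_p - F E_q)/(2D), Gamma^q_qq = (E G_q - 2F F_q + F G_p)/(2D); substitute and cancel common factors


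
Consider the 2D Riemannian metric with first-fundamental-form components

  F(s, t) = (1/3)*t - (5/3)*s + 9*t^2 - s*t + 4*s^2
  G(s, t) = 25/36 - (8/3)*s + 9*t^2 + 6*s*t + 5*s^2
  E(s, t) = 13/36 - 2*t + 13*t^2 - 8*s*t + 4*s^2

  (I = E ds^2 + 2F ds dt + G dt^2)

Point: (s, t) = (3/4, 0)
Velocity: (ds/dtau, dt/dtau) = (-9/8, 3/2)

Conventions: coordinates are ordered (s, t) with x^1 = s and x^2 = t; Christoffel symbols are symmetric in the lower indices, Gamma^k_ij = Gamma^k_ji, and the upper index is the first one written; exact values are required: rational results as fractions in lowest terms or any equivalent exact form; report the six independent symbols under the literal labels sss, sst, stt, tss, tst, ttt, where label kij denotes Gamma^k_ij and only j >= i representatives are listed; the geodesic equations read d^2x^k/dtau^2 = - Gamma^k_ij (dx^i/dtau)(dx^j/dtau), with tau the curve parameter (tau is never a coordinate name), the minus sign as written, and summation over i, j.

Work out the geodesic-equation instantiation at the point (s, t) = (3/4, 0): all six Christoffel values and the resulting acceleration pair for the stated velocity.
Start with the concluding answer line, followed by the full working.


Answer: Gamma_sss = -9882/7607, Gamma_sst = -21888/7607, Gamma_stt = -16899/7607, Gamma_tss = 48624/7607, Gamma_tst = 26724/7607, Gamma_ttt = 22572/7607; accelerations (d^2s/dtau^2, d^2t/dtau^2) = (-746955/243424, -88533/30428)

E = 47/18, F = 1, G = 217/144 at the point
E_s = 6, E_t = -8, F_s = 13/3, F_t = -5/12, G_s = 29/6, G_t = 9/2
EG - F^2 = 7607/2592;  g^inv = (2592/7607) * [[217/144, -1], [-1, 47/18]]
first-kind symbols [ij,l] = (1/2)(d_i g_jl + d_j g_il - d_l g_ij): [ss,s] = E_s/2 = 3, [ss,t] = F_s - E_t/2 = 25/3, [st,s] = E_t/2 = -4, [st,t] = G_s/2 = 29/12, [tt,s] = F_t - G_s/2 = -17/6, [tt,t] = G_t/2 = 9/4
Gamma^s_ij = (G*[ij,s] - F*[ij,t])/(EG - F^2), Gamma^t_ij = (E*[ij,t] - F*[ij,s])/(EG - F^2)
Gamma_sss = -9882/7607, Gamma_sst = -21888/7607, Gamma_stt = -16899/7607, Gamma_tss = 48624/7607, Gamma_tst = 26724/7607, Gamma_ttt = 22572/7607
d^2s/dtau^2 = -(Gamma_sss*(-9/8)^2 + 2*Gamma_sst*(-9/8)*(3/2) + Gamma_stt*(3/2)^2) = -746955/243424
d^2t/dtau^2 = -(Gamma_tss*(-9/8)^2 + 2*Gamma_tst*(-9/8)*(3/2) + Gamma_ttt*(3/2)^2) = -88533/30428


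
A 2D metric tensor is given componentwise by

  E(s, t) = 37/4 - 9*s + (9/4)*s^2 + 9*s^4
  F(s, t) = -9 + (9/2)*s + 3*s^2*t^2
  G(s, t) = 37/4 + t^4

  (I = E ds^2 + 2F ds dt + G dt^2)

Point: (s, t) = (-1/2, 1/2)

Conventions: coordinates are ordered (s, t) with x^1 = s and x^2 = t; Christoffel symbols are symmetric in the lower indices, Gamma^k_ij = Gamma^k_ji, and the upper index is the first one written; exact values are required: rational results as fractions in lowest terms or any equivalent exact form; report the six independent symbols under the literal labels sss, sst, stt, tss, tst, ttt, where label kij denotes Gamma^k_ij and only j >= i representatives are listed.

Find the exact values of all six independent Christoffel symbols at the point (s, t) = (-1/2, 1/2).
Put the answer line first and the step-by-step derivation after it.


Answer: Gamma_sss = -8154/4133, Gamma_sst = 0, Gamma_stt = 2496/4133, Gamma_tss = -8022/4133, Gamma_tst = 0, Gamma_ttt = 3076/4133

E = 119/8, F = -177/16, G = 149/16 at the point
E_s = -63/4, E_t = 0, F_s = 15/4, F_t = 3/4, G_s = 0, G_t = 1/2
EG - F^2 = 4133/256;  g^inv = (256/4133) * [[149/16, 177/16], [177/16, 119/8]]
first-kind symbols [ij,l] = (1/2)(d_i g_jl + d_j g_il - d_l g_ij): [ss,s] = E_s/2 = -63/8, [ss,t] = F_s - E_t/2 = 15/4, [st,s] = E_t/2 = 0, [st,t] = G_s/2 = 0, [tt,s] = F_t - G_s/2 = 3/4, [tt,t] = G_t/2 = 1/4
Gamma^s_ij = (G*[ij,s] - F*[ij,t])/(EG - F^2), Gamma^t_ij = (E*[ij,t] - F*[ij,s])/(EG - F^2)


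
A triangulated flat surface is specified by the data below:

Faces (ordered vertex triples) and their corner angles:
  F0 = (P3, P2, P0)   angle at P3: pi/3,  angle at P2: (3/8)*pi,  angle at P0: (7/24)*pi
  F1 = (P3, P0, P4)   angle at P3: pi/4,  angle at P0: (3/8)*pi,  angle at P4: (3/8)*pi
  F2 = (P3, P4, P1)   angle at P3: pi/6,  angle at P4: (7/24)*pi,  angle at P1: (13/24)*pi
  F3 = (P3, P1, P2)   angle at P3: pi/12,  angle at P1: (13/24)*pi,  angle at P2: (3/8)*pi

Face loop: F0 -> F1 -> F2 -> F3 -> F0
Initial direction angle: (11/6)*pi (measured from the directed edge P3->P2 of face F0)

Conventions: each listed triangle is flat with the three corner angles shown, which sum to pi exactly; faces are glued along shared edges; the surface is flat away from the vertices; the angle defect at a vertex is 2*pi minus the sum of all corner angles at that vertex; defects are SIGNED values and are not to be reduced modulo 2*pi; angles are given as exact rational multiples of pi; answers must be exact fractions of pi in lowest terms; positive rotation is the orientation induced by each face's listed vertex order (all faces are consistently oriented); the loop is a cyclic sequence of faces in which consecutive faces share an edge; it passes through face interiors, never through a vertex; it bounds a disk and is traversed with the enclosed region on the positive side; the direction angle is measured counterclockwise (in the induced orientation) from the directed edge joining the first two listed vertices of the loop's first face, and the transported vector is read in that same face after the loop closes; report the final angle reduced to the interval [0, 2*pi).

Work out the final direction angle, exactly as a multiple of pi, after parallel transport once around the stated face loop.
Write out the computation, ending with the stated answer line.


enclosed vertex P3: corner angles sum to (5/6)*pi, defect = 2*pi - (5/6)*pi = (7/6)*pi
by Gauss-Bonnet the loop rotates the vector by the enclosed defect sum (positive orientation, mod 2*pi)
final angle = (11/6)*pi + (7/6)*pi = pi (mod 2*pi)

Answer: final direction angle = pi


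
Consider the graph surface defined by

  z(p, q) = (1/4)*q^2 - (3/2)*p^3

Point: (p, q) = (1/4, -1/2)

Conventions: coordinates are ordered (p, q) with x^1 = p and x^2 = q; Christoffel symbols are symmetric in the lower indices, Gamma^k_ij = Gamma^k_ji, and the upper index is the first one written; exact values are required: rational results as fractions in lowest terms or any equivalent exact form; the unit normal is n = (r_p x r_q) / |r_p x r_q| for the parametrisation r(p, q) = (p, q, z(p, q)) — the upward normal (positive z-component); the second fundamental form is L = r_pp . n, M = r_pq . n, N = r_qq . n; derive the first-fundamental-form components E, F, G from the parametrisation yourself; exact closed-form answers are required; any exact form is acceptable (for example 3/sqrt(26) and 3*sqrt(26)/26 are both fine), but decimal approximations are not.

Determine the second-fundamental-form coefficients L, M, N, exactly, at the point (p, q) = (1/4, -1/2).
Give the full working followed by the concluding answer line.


z_p = -9/32, z_q = -1/4, z_pp = -9/4, z_pq = 0, z_qq = 1/2
E = 1105/1024, F = 9/128, G = 17/16; answer radicand W^2 = 1169/1024
unnormalised second-form numerators: l = -9/4, m = 0, n = 1/2; L = l/sqrt(1169/1024), and similarly M = m/sqrt(W^2), N = n/sqrt(W^2)

Answer: L = -72*sqrt(1169)/1169, M = 0, N = 16*sqrt(1169)/1169
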